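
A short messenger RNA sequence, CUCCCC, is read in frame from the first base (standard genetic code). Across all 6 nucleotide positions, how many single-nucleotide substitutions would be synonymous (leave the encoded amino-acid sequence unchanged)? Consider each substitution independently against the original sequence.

6

Codon 1 (CUC, Leu): 3 synonymous substitutions.
Codon 2 (CCC, Pro): 3 synonymous substitutions.
Total: 3 + 3 = 6.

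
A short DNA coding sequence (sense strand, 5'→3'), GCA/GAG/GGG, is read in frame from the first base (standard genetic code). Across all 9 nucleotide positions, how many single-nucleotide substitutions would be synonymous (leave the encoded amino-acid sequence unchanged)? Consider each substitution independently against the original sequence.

Codon 1 (GCA, Ala): 3 synonymous substitutions.
Codon 2 (GAG, Glu): 1 synonymous substitution.
Codon 3 (GGG, Gly): 3 synonymous substitutions.
Total: 3 + 1 + 3 = 7.

7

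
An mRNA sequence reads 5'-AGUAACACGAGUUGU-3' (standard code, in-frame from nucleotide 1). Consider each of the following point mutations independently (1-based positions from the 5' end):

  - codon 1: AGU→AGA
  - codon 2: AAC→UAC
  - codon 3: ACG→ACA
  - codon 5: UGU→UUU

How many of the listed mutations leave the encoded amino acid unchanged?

Codon 1: AGU (Ser) → AGA (Arg) — missense.
Codon 2: AAC (Asn) → UAC (Tyr) — missense.
Codon 3: ACG (Thr) → ACA (Thr) — synonymous.
Codon 5: UGU (Cys) → UUU (Phe) — missense.
Synonymous: 1 of 4.

1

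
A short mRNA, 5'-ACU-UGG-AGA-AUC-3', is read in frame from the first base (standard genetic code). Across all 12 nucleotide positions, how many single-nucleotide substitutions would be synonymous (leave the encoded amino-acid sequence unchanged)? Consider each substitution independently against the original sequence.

7

Codon 1 (ACU, Thr): 3 synonymous substitutions.
Codon 2 (UGG, Trp): 0 synonymous substitutions.
Codon 3 (AGA, Arg): 2 synonymous substitutions.
Codon 4 (AUC, Ile): 2 synonymous substitutions.
Total: 3 + 0 + 2 + 2 = 7.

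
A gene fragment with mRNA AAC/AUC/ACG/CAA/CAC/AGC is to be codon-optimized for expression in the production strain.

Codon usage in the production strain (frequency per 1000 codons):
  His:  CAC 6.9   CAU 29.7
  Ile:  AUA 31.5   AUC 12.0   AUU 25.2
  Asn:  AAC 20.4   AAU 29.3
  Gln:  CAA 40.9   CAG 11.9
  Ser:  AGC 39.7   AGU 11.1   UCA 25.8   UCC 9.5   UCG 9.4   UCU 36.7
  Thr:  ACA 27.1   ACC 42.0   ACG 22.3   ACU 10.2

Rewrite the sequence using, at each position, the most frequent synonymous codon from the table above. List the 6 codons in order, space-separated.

AAU AUA ACC CAA CAU AGC

Codon 1 (Asn): best is AAU at 29.3.
Codon 2 (Ile): best is AUA at 31.5.
Codon 3 (Thr): best is ACC at 42.0.
Codon 4 (Gln): best is CAA at 40.9.
Codon 5 (His): best is CAU at 29.7.
Codon 6 (Ser): best is AGC at 39.7.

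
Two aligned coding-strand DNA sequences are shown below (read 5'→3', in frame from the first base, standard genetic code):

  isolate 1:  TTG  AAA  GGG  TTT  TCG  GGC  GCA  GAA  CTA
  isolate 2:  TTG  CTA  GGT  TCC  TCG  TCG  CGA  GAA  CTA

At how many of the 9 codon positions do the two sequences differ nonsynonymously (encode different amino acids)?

Codon 1: TTG Leu / TTG Leu — identical.
Codon 2: AAA Lys / CTA Leu — nonsynonymous.
Codon 3: GGG Gly / GGT Gly — synonymous.
Codon 4: TTT Phe / TCC Ser — nonsynonymous.
Codon 5: TCG Ser / TCG Ser — identical.
Codon 6: GGC Gly / TCG Ser — nonsynonymous.
Codon 7: GCA Ala / CGA Arg — nonsynonymous.
Codon 8: GAA Glu / GAA Glu — identical.
Codon 9: CTA Leu / CTA Leu — identical.
Nonsynonymous differences: 4.

4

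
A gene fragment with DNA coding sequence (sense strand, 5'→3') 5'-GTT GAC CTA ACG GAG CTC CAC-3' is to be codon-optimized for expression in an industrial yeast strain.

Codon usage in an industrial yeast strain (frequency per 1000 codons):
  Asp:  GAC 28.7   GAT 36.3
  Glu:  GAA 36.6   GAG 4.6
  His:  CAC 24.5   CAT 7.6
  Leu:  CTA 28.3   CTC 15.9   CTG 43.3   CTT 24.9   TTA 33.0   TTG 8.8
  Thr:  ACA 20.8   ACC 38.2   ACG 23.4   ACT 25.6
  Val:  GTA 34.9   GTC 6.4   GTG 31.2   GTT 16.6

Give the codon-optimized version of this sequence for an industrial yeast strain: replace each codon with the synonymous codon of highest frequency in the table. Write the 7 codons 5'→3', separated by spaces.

GTA GAT CTG ACC GAA CTG CAC

Codon 1 (Val): best is GTA at 34.9.
Codon 2 (Asp): best is GAT at 36.3.
Codon 3 (Leu): best is CTG at 43.3.
Codon 4 (Thr): best is ACC at 38.2.
Codon 5 (Glu): best is GAA at 36.6.
Codon 6 (Leu): best is CTG at 43.3.
Codon 7 (His): best is CAC at 24.5.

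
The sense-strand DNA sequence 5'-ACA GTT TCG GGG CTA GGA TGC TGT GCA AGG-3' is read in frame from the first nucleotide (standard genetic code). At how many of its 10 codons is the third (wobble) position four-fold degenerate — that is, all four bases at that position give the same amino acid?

7

Codon 1 ACA (Thr): third position 4-fold.
Codon 2 GTT (Val): third position 4-fold.
Codon 3 TCG (Ser): third position 4-fold.
Codon 4 GGG (Gly): third position 4-fold.
Codon 5 CTA (Leu): third position 4-fold.
Codon 6 GGA (Gly): third position 4-fold.
Codon 7 TGC (Cys): third position 2-fold.
Codon 8 TGT (Cys): third position 2-fold.
Codon 9 GCA (Ala): third position 4-fold.
Codon 10 AGG (Arg): third position 2-fold.
Four-fold degenerate third positions: 7.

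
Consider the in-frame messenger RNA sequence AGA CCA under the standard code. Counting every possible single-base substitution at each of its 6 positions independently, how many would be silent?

5

Codon 1 (AGA, Arg): 2 synonymous substitutions.
Codon 2 (CCA, Pro): 3 synonymous substitutions.
Total: 2 + 3 = 5.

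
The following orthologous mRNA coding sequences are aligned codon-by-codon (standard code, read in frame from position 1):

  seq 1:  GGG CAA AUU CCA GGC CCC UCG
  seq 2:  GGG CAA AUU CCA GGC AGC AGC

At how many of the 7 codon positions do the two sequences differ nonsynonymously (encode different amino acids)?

Codon 1: GGG Gly / GGG Gly — identical.
Codon 2: CAA Gln / CAA Gln — identical.
Codon 3: AUU Ile / AUU Ile — identical.
Codon 4: CCA Pro / CCA Pro — identical.
Codon 5: GGC Gly / GGC Gly — identical.
Codon 6: CCC Pro / AGC Ser — nonsynonymous.
Codon 7: UCG Ser / AGC Ser — synonymous.
Nonsynonymous differences: 1.

1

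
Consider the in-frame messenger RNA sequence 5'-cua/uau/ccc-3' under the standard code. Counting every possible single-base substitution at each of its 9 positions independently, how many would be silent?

Codon 1 (CUA, Leu): 4 synonymous substitutions.
Codon 2 (UAU, Tyr): 1 synonymous substitution.
Codon 3 (CCC, Pro): 3 synonymous substitutions.
Total: 4 + 1 + 3 = 8.

8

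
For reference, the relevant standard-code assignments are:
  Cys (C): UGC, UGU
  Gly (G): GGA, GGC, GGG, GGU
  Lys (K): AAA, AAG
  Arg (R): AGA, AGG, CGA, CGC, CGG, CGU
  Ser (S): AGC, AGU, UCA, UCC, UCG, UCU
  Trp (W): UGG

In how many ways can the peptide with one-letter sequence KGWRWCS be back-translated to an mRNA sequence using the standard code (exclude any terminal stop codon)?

576

Lys: 2 codons.
Gly: 4 codons.
Trp: 1 codon.
Arg: 6 codons.
Trp: 1 codon.
Cys: 2 codons.
Ser: 6 codons.
2 × 4 × 1 × 6 × 1 × 2 × 6 = 576.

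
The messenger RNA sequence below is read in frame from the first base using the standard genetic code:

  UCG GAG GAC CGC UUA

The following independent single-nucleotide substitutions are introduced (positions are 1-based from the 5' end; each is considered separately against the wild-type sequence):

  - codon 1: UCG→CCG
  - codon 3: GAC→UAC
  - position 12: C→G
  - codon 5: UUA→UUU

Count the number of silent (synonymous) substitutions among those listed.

Codon 1: UCG (Ser) → CCG (Pro) — missense.
Codon 3: GAC (Asp) → UAC (Tyr) — missense.
Codon 4: CGC (Arg) → CGG (Arg) — synonymous.
Codon 5: UUA (Leu) → UUU (Phe) — missense.
Synonymous: 1 of 4.

1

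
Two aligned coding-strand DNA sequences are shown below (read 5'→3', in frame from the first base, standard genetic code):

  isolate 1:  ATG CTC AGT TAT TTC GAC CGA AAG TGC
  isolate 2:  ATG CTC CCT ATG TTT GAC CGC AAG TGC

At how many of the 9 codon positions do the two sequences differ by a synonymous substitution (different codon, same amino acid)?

2

Codon 1: ATG Met / ATG Met — identical.
Codon 2: CTC Leu / CTC Leu — identical.
Codon 3: AGT Ser / CCT Pro — nonsynonymous.
Codon 4: TAT Tyr / ATG Met — nonsynonymous.
Codon 5: TTC Phe / TTT Phe — synonymous.
Codon 6: GAC Asp / GAC Asp — identical.
Codon 7: CGA Arg / CGC Arg — synonymous.
Codon 8: AAG Lys / AAG Lys — identical.
Codon 9: TGC Cys / TGC Cys — identical.
Synonymous differences: 2.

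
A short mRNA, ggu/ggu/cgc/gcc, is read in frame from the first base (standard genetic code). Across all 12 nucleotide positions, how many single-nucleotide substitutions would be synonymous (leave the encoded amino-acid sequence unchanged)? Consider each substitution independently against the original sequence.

Codon 1 (GGU, Gly): 3 synonymous substitutions.
Codon 2 (GGU, Gly): 3 synonymous substitutions.
Codon 3 (CGC, Arg): 3 synonymous substitutions.
Codon 4 (GCC, Ala): 3 synonymous substitutions.
Total: 3 + 3 + 3 + 3 = 12.

12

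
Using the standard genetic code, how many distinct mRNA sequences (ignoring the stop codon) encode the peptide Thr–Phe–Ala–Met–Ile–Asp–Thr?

768

Thr: 4 codons.
Phe: 2 codons.
Ala: 4 codons.
Met: 1 codon.
Ile: 3 codons.
Asp: 2 codons.
Thr: 4 codons.
4 × 2 × 4 × 1 × 3 × 2 × 4 = 768.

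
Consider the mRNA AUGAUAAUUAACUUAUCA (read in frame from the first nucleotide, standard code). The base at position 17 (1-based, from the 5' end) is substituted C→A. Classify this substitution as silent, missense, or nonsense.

nonsense

Position 17 falls in codon 6: UCA → Ser.
After the substitution the codon is UAA → Stop.
The new codon is a stop codon, so this is a nonsense mutation.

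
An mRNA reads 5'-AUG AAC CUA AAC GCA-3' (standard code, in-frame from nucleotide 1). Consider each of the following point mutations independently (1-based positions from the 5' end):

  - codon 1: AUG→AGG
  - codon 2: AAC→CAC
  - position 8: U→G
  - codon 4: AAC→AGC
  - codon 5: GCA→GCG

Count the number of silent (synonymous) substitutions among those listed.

Codon 1: AUG (Met) → AGG (Arg) — missense.
Codon 2: AAC (Asn) → CAC (His) — missense.
Codon 3: CUA (Leu) → CGA (Arg) — missense.
Codon 4: AAC (Asn) → AGC (Ser) — missense.
Codon 5: GCA (Ala) → GCG (Ala) — synonymous.
Synonymous: 1 of 5.

1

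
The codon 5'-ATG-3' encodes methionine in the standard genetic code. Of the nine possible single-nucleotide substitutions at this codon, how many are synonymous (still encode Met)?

0

Position 1: none → 0 synonymous.
Position 2: none → 0 synonymous.
Position 3: none → 0 synonymous.
Total: 0 + 0 + 0 = 0.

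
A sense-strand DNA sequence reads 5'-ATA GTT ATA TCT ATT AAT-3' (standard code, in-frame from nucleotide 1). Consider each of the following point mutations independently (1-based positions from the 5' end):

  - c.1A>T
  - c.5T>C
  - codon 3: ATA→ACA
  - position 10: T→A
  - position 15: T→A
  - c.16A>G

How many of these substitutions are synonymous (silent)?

Codon 1: ATA (Ile) → TTA (Leu) — missense.
Codon 2: GTT (Val) → GCT (Ala) — missense.
Codon 3: ATA (Ile) → ACA (Thr) — missense.
Codon 4: TCT (Ser) → ACT (Thr) — missense.
Codon 5: ATT (Ile) → ATA (Ile) — synonymous.
Codon 6: AAT (Asn) → GAT (Asp) — missense.
Synonymous: 1 of 6.

1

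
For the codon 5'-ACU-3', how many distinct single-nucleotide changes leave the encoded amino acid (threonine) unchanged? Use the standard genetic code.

3

Position 1: none → 0 synonymous.
Position 2: none → 0 synonymous.
Position 3: ACC, ACA, ACG → 3 synonymous.
Total: 0 + 0 + 3 = 3.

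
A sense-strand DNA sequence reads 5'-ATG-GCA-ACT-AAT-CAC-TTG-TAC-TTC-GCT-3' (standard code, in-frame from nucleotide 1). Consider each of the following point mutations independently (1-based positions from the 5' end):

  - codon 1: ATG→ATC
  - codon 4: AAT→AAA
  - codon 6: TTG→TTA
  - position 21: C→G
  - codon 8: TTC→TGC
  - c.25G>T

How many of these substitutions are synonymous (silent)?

Codon 1: ATG (Met) → ATC (Ile) — missense.
Codon 4: AAT (Asn) → AAA (Lys) — missense.
Codon 6: TTG (Leu) → TTA (Leu) — synonymous.
Codon 7: TAC (Tyr) → TAG (Stop) — nonsense.
Codon 8: TTC (Phe) → TGC (Cys) — missense.
Codon 9: GCT (Ala) → TCT (Ser) — missense.
Synonymous: 1 of 6.

1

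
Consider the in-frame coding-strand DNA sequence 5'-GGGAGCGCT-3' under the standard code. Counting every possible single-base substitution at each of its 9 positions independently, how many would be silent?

7

Codon 1 (GGG, Gly): 3 synonymous substitutions.
Codon 2 (AGC, Ser): 1 synonymous substitution.
Codon 3 (GCT, Ala): 3 synonymous substitutions.
Total: 3 + 1 + 3 = 7.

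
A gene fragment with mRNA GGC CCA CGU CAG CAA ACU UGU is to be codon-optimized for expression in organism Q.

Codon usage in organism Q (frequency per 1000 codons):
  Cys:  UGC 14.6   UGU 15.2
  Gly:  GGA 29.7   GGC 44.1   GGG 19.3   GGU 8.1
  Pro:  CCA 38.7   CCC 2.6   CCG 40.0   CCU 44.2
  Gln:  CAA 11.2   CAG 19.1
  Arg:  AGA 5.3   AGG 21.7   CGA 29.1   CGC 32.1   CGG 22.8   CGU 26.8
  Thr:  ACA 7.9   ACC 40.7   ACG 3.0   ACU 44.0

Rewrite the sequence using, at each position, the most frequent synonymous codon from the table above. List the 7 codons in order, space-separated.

Codon 1 (Gly): best is GGC at 44.1.
Codon 2 (Pro): best is CCU at 44.2.
Codon 3 (Arg): best is CGC at 32.1.
Codon 4 (Gln): best is CAG at 19.1.
Codon 5 (Gln): best is CAG at 19.1.
Codon 6 (Thr): best is ACU at 44.0.
Codon 7 (Cys): best is UGU at 15.2.

GGC CCU CGC CAG CAG ACU UGU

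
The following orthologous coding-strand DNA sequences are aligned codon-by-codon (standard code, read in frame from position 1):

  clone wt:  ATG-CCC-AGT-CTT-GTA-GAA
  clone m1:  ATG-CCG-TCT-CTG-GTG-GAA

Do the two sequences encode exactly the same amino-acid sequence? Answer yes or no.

Codon 1: ATG Met / ATG Met — identical.
Codon 2: CCC Pro / CCG Pro — synonymous.
Codon 3: AGT Ser / TCT Ser — synonymous.
Codon 4: CTT Leu / CTG Leu — synonymous.
Codon 5: GTA Val / GTG Val — synonymous.
Codon 6: GAA Glu / GAA Glu — identical.
Nonsynonymous differences: 0 → same protein.

yes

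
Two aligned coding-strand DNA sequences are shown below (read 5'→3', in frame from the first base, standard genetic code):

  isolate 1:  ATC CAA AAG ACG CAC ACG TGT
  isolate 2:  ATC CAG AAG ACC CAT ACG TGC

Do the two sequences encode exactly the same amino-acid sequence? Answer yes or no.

Codon 1: ATC Ile / ATC Ile — identical.
Codon 2: CAA Gln / CAG Gln — synonymous.
Codon 3: AAG Lys / AAG Lys — identical.
Codon 4: ACG Thr / ACC Thr — synonymous.
Codon 5: CAC His / CAT His — synonymous.
Codon 6: ACG Thr / ACG Thr — identical.
Codon 7: TGT Cys / TGC Cys — synonymous.
Nonsynonymous differences: 0 → same protein.

yes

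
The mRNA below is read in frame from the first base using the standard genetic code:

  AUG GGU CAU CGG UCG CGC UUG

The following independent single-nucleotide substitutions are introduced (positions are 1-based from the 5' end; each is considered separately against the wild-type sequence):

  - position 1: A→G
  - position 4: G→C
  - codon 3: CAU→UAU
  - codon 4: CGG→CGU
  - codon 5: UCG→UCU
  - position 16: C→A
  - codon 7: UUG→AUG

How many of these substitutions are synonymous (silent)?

Codon 1: AUG (Met) → GUG (Val) — missense.
Codon 2: GGU (Gly) → CGU (Arg) — missense.
Codon 3: CAU (His) → UAU (Tyr) — missense.
Codon 4: CGG (Arg) → CGU (Arg) — synonymous.
Codon 5: UCG (Ser) → UCU (Ser) — synonymous.
Codon 6: CGC (Arg) → AGC (Ser) — missense.
Codon 7: UUG (Leu) → AUG (Met) — missense.
Synonymous: 2 of 7.

2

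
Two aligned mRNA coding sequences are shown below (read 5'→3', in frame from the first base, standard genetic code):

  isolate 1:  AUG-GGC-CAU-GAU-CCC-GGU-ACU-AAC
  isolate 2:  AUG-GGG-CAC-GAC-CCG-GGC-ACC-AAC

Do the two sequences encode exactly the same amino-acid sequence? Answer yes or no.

Codon 1: AUG Met / AUG Met — identical.
Codon 2: GGC Gly / GGG Gly — synonymous.
Codon 3: CAU His / CAC His — synonymous.
Codon 4: GAU Asp / GAC Asp — synonymous.
Codon 5: CCC Pro / CCG Pro — synonymous.
Codon 6: GGU Gly / GGC Gly — synonymous.
Codon 7: ACU Thr / ACC Thr — synonymous.
Codon 8: AAC Asn / AAC Asn — identical.
Nonsynonymous differences: 0 → same protein.

yes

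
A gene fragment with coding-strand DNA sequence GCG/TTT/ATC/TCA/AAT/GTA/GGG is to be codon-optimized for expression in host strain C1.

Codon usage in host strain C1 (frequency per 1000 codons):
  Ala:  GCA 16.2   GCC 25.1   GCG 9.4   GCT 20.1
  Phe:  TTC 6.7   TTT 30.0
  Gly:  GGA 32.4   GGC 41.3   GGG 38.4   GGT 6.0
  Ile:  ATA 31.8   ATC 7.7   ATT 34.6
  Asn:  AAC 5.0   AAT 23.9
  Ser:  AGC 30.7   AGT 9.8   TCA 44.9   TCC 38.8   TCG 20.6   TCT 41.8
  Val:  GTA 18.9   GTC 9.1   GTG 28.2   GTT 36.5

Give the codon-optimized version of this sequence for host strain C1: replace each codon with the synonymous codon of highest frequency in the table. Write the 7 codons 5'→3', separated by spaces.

GCC TTT ATT TCA AAT GTT GGC

Codon 1 (Ala): best is GCC at 25.1.
Codon 2 (Phe): best is TTT at 30.0.
Codon 3 (Ile): best is ATT at 34.6.
Codon 4 (Ser): best is TCA at 44.9.
Codon 5 (Asn): best is AAT at 23.9.
Codon 6 (Val): best is GTT at 36.5.
Codon 7 (Gly): best is GGC at 41.3.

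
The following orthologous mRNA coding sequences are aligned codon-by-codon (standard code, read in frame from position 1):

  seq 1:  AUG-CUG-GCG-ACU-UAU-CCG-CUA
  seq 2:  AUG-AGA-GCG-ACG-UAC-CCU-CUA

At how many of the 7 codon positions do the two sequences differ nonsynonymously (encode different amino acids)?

Codon 1: AUG Met / AUG Met — identical.
Codon 2: CUG Leu / AGA Arg — nonsynonymous.
Codon 3: GCG Ala / GCG Ala — identical.
Codon 4: ACU Thr / ACG Thr — synonymous.
Codon 5: UAU Tyr / UAC Tyr — synonymous.
Codon 6: CCG Pro / CCU Pro — synonymous.
Codon 7: CUA Leu / CUA Leu — identical.
Nonsynonymous differences: 1.

1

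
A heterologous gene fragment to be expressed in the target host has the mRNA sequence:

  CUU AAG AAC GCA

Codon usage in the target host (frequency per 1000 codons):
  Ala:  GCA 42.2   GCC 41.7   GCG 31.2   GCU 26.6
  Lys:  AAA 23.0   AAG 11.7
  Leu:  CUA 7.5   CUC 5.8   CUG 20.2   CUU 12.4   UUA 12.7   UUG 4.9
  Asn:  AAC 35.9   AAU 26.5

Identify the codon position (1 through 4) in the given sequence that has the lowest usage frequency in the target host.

Codon 1 CUU (Leu): 12.4 per 1000.
Codon 2 AAG (Lys): 11.7 per 1000.
Codon 3 AAC (Asn): 35.9 per 1000.
Codon 4 GCA (Ala): 42.2 per 1000.
Lowest frequency is 11.7 at codon 2.

2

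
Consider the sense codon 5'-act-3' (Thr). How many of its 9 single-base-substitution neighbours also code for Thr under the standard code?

3

Position 1: none → 0 synonymous.
Position 2: none → 0 synonymous.
Position 3: ACC, ACA, ACG → 3 synonymous.
Total: 0 + 0 + 3 = 3.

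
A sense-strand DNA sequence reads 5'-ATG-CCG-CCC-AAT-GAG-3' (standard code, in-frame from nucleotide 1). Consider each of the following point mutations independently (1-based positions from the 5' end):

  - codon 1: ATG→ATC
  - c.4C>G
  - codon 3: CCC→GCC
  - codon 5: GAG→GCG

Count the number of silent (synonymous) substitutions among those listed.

Codon 1: ATG (Met) → ATC (Ile) — missense.
Codon 2: CCG (Pro) → GCG (Ala) — missense.
Codon 3: CCC (Pro) → GCC (Ala) — missense.
Codon 5: GAG (Glu) → GCG (Ala) — missense.
Synonymous: 0 of 4.

0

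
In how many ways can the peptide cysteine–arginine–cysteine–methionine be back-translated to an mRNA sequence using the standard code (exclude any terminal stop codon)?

Cys: 2 codons.
Arg: 6 codons.
Cys: 2 codons.
Met: 1 codon.
2 × 6 × 2 × 1 = 24.

24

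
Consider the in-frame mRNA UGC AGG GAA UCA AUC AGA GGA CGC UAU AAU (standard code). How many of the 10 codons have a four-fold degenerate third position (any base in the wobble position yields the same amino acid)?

Codon 1 UGC (Cys): third position 2-fold.
Codon 2 AGG (Arg): third position 2-fold.
Codon 3 GAA (Glu): third position 2-fold.
Codon 4 UCA (Ser): third position 4-fold.
Codon 5 AUC (Ile): third position 3-fold.
Codon 6 AGA (Arg): third position 2-fold.
Codon 7 GGA (Gly): third position 4-fold.
Codon 8 CGC (Arg): third position 4-fold.
Codon 9 UAU (Tyr): third position 2-fold.
Codon 10 AAU (Asn): third position 2-fold.
Four-fold degenerate third positions: 3.

3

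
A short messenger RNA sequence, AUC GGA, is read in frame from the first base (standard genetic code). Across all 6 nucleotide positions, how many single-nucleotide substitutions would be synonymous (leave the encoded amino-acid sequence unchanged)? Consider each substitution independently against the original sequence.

5

Codon 1 (AUC, Ile): 2 synonymous substitutions.
Codon 2 (GGA, Gly): 3 synonymous substitutions.
Total: 2 + 3 = 5.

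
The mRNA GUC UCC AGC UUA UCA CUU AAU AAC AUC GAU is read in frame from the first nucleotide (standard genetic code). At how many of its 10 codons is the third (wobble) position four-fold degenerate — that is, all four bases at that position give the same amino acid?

4

Codon 1 GUC (Val): third position 4-fold.
Codon 2 UCC (Ser): third position 4-fold.
Codon 3 AGC (Ser): third position 2-fold.
Codon 4 UUA (Leu): third position 2-fold.
Codon 5 UCA (Ser): third position 4-fold.
Codon 6 CUU (Leu): third position 4-fold.
Codon 7 AAU (Asn): third position 2-fold.
Codon 8 AAC (Asn): third position 2-fold.
Codon 9 AUC (Ile): third position 3-fold.
Codon 10 GAU (Asp): third position 2-fold.
Four-fold degenerate third positions: 4.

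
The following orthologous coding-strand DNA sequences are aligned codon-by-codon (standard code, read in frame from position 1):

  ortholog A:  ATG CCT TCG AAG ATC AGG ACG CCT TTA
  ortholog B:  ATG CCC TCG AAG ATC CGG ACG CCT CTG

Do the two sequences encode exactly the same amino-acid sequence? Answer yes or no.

Codon 1: ATG Met / ATG Met — identical.
Codon 2: CCT Pro / CCC Pro — synonymous.
Codon 3: TCG Ser / TCG Ser — identical.
Codon 4: AAG Lys / AAG Lys — identical.
Codon 5: ATC Ile / ATC Ile — identical.
Codon 6: AGG Arg / CGG Arg — synonymous.
Codon 7: ACG Thr / ACG Thr — identical.
Codon 8: CCT Pro / CCT Pro — identical.
Codon 9: TTA Leu / CTG Leu — synonymous.
Nonsynonymous differences: 0 → same protein.

yes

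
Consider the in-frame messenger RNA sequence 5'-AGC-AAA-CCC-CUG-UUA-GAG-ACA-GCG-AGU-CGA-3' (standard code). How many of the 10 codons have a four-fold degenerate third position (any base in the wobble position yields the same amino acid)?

Codon 1 AGC (Ser): third position 2-fold.
Codon 2 AAA (Lys): third position 2-fold.
Codon 3 CCC (Pro): third position 4-fold.
Codon 4 CUG (Leu): third position 4-fold.
Codon 5 UUA (Leu): third position 2-fold.
Codon 6 GAG (Glu): third position 2-fold.
Codon 7 ACA (Thr): third position 4-fold.
Codon 8 GCG (Ala): third position 4-fold.
Codon 9 AGU (Ser): third position 2-fold.
Codon 10 CGA (Arg): third position 4-fold.
Four-fold degenerate third positions: 5.

5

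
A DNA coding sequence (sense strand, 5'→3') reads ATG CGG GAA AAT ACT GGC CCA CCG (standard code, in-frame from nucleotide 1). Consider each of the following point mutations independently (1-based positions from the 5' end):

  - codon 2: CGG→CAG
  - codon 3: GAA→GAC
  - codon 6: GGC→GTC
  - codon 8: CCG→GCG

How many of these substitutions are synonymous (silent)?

0

Codon 2: CGG (Arg) → CAG (Gln) — missense.
Codon 3: GAA (Glu) → GAC (Asp) — missense.
Codon 6: GGC (Gly) → GTC (Val) — missense.
Codon 8: CCG (Pro) → GCG (Ala) — missense.
Synonymous: 0 of 4.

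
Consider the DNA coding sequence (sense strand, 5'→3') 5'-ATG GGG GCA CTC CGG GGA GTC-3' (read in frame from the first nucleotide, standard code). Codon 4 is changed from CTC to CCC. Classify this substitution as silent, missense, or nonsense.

missense

Position 11 falls in codon 4: CTC → Leu.
After the substitution the codon is CCC → Pro.
Leu ≠ Pro, so this is a missense mutation.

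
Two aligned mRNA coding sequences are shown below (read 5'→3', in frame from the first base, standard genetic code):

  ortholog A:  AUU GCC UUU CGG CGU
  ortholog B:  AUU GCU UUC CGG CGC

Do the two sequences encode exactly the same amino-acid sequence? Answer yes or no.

Codon 1: AUU Ile / AUU Ile — identical.
Codon 2: GCC Ala / GCU Ala — synonymous.
Codon 3: UUU Phe / UUC Phe — synonymous.
Codon 4: CGG Arg / CGG Arg — identical.
Codon 5: CGU Arg / CGC Arg — synonymous.
Nonsynonymous differences: 0 → same protein.

yes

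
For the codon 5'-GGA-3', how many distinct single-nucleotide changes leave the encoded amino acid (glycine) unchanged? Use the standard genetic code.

3

Position 1: none → 0 synonymous.
Position 2: none → 0 synonymous.
Position 3: GGU, GGC, GGG → 3 synonymous.
Total: 0 + 0 + 3 = 3.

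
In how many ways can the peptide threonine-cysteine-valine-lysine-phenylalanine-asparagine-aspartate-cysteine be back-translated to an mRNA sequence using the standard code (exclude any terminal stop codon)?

Thr: 4 codons.
Cys: 2 codons.
Val: 4 codons.
Lys: 2 codons.
Phe: 2 codons.
Asn: 2 codons.
Asp: 2 codons.
Cys: 2 codons.
4 × 2 × 4 × 2 × 2 × 2 × 2 × 2 = 1024.

1024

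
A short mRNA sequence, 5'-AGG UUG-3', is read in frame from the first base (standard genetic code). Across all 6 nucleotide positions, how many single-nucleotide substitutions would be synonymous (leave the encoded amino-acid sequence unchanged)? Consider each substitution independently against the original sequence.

4

Codon 1 (AGG, Arg): 2 synonymous substitutions.
Codon 2 (UUG, Leu): 2 synonymous substitutions.
Total: 2 + 2 = 4.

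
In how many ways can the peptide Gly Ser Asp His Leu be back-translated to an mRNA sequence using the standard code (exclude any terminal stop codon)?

576

Gly: 4 codons.
Ser: 6 codons.
Asp: 2 codons.
His: 2 codons.
Leu: 6 codons.
4 × 6 × 2 × 2 × 6 = 576.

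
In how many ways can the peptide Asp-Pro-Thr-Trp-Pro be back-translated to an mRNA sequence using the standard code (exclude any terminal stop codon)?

Asp: 2 codons.
Pro: 4 codons.
Thr: 4 codons.
Trp: 1 codon.
Pro: 4 codons.
2 × 4 × 4 × 1 × 4 = 128.

128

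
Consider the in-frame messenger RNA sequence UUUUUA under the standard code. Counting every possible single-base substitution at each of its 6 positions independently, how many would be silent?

3

Codon 1 (UUU, Phe): 1 synonymous substitution.
Codon 2 (UUA, Leu): 2 synonymous substitutions.
Total: 1 + 2 = 3.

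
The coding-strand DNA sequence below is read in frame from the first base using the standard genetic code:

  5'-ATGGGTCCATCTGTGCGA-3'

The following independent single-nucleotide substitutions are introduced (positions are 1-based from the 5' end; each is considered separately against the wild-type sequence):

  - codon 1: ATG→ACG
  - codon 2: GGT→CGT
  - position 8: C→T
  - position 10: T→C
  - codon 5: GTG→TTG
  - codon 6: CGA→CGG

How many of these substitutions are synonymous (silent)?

Codon 1: ATG (Met) → ACG (Thr) — missense.
Codon 2: GGT (Gly) → CGT (Arg) — missense.
Codon 3: CCA (Pro) → CTA (Leu) — missense.
Codon 4: TCT (Ser) → CCT (Pro) — missense.
Codon 5: GTG (Val) → TTG (Leu) — missense.
Codon 6: CGA (Arg) → CGG (Arg) — synonymous.
Synonymous: 1 of 6.

1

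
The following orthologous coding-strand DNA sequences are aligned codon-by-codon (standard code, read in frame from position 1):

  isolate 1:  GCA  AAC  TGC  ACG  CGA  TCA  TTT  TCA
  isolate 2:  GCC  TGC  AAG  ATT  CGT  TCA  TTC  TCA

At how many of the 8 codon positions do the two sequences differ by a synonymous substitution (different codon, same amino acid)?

Codon 1: GCA Ala / GCC Ala — synonymous.
Codon 2: AAC Asn / TGC Cys — nonsynonymous.
Codon 3: TGC Cys / AAG Lys — nonsynonymous.
Codon 4: ACG Thr / ATT Ile — nonsynonymous.
Codon 5: CGA Arg / CGT Arg — synonymous.
Codon 6: TCA Ser / TCA Ser — identical.
Codon 7: TTT Phe / TTC Phe — synonymous.
Codon 8: TCA Ser / TCA Ser — identical.
Synonymous differences: 3.

3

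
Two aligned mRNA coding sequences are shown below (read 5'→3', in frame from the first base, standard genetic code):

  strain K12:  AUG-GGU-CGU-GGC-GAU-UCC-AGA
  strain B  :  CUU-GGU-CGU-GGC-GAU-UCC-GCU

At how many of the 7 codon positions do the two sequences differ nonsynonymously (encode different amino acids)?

2

Codon 1: AUG Met / CUU Leu — nonsynonymous.
Codon 2: GGU Gly / GGU Gly — identical.
Codon 3: CGU Arg / CGU Arg — identical.
Codon 4: GGC Gly / GGC Gly — identical.
Codon 5: GAU Asp / GAU Asp — identical.
Codon 6: UCC Ser / UCC Ser — identical.
Codon 7: AGA Arg / GCU Ala — nonsynonymous.
Nonsynonymous differences: 2.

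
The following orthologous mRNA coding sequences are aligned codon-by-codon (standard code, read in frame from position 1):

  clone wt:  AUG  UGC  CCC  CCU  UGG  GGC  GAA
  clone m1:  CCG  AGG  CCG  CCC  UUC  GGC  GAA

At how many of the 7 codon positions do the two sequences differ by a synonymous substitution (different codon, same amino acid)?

Codon 1: AUG Met / CCG Pro — nonsynonymous.
Codon 2: UGC Cys / AGG Arg — nonsynonymous.
Codon 3: CCC Pro / CCG Pro — synonymous.
Codon 4: CCU Pro / CCC Pro — synonymous.
Codon 5: UGG Trp / UUC Phe — nonsynonymous.
Codon 6: GGC Gly / GGC Gly — identical.
Codon 7: GAA Glu / GAA Glu — identical.
Synonymous differences: 2.

2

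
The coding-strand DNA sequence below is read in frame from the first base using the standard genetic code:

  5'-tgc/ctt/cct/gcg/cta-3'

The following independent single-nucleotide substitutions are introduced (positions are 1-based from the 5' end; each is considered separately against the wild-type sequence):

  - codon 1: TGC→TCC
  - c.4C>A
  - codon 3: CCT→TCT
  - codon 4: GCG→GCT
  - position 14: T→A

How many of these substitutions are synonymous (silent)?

Codon 1: TGC (Cys) → TCC (Ser) — missense.
Codon 2: CTT (Leu) → ATT (Ile) — missense.
Codon 3: CCT (Pro) → TCT (Ser) — missense.
Codon 4: GCG (Ala) → GCT (Ala) — synonymous.
Codon 5: CTA (Leu) → CAA (Gln) — missense.
Synonymous: 1 of 5.

1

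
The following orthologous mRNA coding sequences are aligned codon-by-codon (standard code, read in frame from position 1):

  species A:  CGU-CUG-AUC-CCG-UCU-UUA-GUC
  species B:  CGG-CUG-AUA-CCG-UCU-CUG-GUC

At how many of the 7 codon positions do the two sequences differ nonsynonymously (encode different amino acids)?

Codon 1: CGU Arg / CGG Arg — synonymous.
Codon 2: CUG Leu / CUG Leu — identical.
Codon 3: AUC Ile / AUA Ile — synonymous.
Codon 4: CCG Pro / CCG Pro — identical.
Codon 5: UCU Ser / UCU Ser — identical.
Codon 6: UUA Leu / CUG Leu — synonymous.
Codon 7: GUC Val / GUC Val — identical.
Nonsynonymous differences: 0.

0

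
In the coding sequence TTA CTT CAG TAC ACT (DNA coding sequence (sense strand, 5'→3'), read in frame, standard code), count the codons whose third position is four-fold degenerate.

Codon 1 TTA (Leu): third position 2-fold.
Codon 2 CTT (Leu): third position 4-fold.
Codon 3 CAG (Gln): third position 2-fold.
Codon 4 TAC (Tyr): third position 2-fold.
Codon 5 ACT (Thr): third position 4-fold.
Four-fold degenerate third positions: 2.

2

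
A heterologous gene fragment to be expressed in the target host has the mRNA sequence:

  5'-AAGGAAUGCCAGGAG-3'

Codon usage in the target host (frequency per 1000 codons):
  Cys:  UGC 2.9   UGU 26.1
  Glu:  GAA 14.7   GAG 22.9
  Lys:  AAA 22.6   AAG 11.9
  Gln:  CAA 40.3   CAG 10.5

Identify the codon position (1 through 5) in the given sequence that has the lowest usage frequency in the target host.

Codon 1 AAG (Lys): 11.9 per 1000.
Codon 2 GAA (Glu): 14.7 per 1000.
Codon 3 UGC (Cys): 2.9 per 1000.
Codon 4 CAG (Gln): 10.5 per 1000.
Codon 5 GAG (Glu): 22.9 per 1000.
Lowest frequency is 2.9 at codon 3.

3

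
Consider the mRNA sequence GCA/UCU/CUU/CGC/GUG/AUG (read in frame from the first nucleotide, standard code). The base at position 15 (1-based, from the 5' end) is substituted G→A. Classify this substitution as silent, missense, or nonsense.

silent

Position 15 falls in codon 5: GUG → Val.
After the substitution the codon is GUA → Val.
Both encode Val, so the change is synonymous.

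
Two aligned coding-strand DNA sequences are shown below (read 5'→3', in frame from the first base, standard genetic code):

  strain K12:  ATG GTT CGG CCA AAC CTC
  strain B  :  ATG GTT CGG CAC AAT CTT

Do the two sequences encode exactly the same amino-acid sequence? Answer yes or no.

no

Codon 1: ATG Met / ATG Met — identical.
Codon 2: GTT Val / GTT Val — identical.
Codon 3: CGG Arg / CGG Arg — identical.
Codon 4: CCA Pro / CAC His — nonsynonymous.
Codon 5: AAC Asn / AAT Asn — synonymous.
Codon 6: CTC Leu / CTT Leu — synonymous.
Nonsynonymous differences: 1 → different protein.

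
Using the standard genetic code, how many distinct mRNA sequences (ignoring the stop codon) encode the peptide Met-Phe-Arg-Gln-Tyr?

Met: 1 codon.
Phe: 2 codons.
Arg: 6 codons.
Gln: 2 codons.
Tyr: 2 codons.
1 × 2 × 6 × 2 × 2 = 48.

48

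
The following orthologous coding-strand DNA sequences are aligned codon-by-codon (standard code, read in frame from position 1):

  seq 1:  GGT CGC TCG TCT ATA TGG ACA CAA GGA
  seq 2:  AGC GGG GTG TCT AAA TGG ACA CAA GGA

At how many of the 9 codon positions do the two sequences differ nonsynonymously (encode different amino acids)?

4

Codon 1: GGT Gly / AGC Ser — nonsynonymous.
Codon 2: CGC Arg / GGG Gly — nonsynonymous.
Codon 3: TCG Ser / GTG Val — nonsynonymous.
Codon 4: TCT Ser / TCT Ser — identical.
Codon 5: ATA Ile / AAA Lys — nonsynonymous.
Codon 6: TGG Trp / TGG Trp — identical.
Codon 7: ACA Thr / ACA Thr — identical.
Codon 8: CAA Gln / CAA Gln — identical.
Codon 9: GGA Gly / GGA Gly — identical.
Nonsynonymous differences: 4.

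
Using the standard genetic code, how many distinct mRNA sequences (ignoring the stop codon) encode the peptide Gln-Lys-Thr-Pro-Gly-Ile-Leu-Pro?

Gln: 2 codons.
Lys: 2 codons.
Thr: 4 codons.
Pro: 4 codons.
Gly: 4 codons.
Ile: 3 codons.
Leu: 6 codons.
Pro: 4 codons.
2 × 2 × 4 × 4 × 4 × 3 × 6 × 4 = 18432.

18432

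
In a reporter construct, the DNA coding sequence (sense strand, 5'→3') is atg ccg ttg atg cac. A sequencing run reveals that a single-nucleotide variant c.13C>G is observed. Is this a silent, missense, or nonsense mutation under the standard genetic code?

missense

Position 13 falls in codon 5: CAC → His.
After the substitution the codon is GAC → Asp.
His ≠ Asp, so this is a missense mutation.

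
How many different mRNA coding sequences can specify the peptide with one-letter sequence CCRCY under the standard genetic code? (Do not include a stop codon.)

Cys: 2 codons.
Cys: 2 codons.
Arg: 6 codons.
Cys: 2 codons.
Tyr: 2 codons.
2 × 2 × 6 × 2 × 2 = 96.

96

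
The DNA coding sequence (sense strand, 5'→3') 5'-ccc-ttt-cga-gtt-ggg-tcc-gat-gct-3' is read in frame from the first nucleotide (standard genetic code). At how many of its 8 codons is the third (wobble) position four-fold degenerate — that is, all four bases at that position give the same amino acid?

6

Codon 1 CCC (Pro): third position 4-fold.
Codon 2 TTT (Phe): third position 2-fold.
Codon 3 CGA (Arg): third position 4-fold.
Codon 4 GTT (Val): third position 4-fold.
Codon 5 GGG (Gly): third position 4-fold.
Codon 6 TCC (Ser): third position 4-fold.
Codon 7 GAT (Asp): third position 2-fold.
Codon 8 GCT (Ala): third position 4-fold.
Four-fold degenerate third positions: 6.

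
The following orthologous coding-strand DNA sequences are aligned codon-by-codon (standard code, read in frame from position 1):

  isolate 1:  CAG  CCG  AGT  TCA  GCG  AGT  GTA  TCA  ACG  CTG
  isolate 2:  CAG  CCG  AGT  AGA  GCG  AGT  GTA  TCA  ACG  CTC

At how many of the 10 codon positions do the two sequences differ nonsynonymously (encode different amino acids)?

Codon 1: CAG Gln / CAG Gln — identical.
Codon 2: CCG Pro / CCG Pro — identical.
Codon 3: AGT Ser / AGT Ser — identical.
Codon 4: TCA Ser / AGA Arg — nonsynonymous.
Codon 5: GCG Ala / GCG Ala — identical.
Codon 6: AGT Ser / AGT Ser — identical.
Codon 7: GTA Val / GTA Val — identical.
Codon 8: TCA Ser / TCA Ser — identical.
Codon 9: ACG Thr / ACG Thr — identical.
Codon 10: CTG Leu / CTC Leu — synonymous.
Nonsynonymous differences: 1.

1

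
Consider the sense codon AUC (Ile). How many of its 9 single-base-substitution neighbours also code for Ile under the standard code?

Position 1: none → 0 synonymous.
Position 2: none → 0 synonymous.
Position 3: AUU, AUA → 2 synonymous.
Total: 0 + 0 + 2 = 2.

2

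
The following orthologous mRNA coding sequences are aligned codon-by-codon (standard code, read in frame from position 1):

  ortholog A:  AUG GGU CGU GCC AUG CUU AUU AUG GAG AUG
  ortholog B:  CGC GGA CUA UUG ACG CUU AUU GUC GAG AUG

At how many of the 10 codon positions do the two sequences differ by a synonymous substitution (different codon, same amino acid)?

1

Codon 1: AUG Met / CGC Arg — nonsynonymous.
Codon 2: GGU Gly / GGA Gly — synonymous.
Codon 3: CGU Arg / CUA Leu — nonsynonymous.
Codon 4: GCC Ala / UUG Leu — nonsynonymous.
Codon 5: AUG Met / ACG Thr — nonsynonymous.
Codon 6: CUU Leu / CUU Leu — identical.
Codon 7: AUU Ile / AUU Ile — identical.
Codon 8: AUG Met / GUC Val — nonsynonymous.
Codon 9: GAG Glu / GAG Glu — identical.
Codon 10: AUG Met / AUG Met — identical.
Synonymous differences: 1.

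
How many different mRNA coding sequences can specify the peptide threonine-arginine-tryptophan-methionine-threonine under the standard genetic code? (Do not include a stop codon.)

96

Thr: 4 codons.
Arg: 6 codons.
Trp: 1 codon.
Met: 1 codon.
Thr: 4 codons.
4 × 6 × 1 × 1 × 4 = 96.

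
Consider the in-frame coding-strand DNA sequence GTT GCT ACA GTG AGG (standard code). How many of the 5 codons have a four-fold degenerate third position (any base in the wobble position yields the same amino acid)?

Codon 1 GTT (Val): third position 4-fold.
Codon 2 GCT (Ala): third position 4-fold.
Codon 3 ACA (Thr): third position 4-fold.
Codon 4 GTG (Val): third position 4-fold.
Codon 5 AGG (Arg): third position 2-fold.
Four-fold degenerate third positions: 4.

4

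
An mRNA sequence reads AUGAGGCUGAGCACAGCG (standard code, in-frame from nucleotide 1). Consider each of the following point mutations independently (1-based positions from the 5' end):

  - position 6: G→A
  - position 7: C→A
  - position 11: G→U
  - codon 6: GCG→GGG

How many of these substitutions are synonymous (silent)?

Codon 2: AGG (Arg) → AGA (Arg) — synonymous.
Codon 3: CUG (Leu) → AUG (Met) — missense.
Codon 4: AGC (Ser) → AUC (Ile) — missense.
Codon 6: GCG (Ala) → GGG (Gly) — missense.
Synonymous: 1 of 4.

1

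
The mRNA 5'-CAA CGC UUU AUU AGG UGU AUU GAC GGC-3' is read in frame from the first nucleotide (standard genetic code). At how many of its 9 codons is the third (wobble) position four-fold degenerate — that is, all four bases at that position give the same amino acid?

2

Codon 1 CAA (Gln): third position 2-fold.
Codon 2 CGC (Arg): third position 4-fold.
Codon 3 UUU (Phe): third position 2-fold.
Codon 4 AUU (Ile): third position 3-fold.
Codon 5 AGG (Arg): third position 2-fold.
Codon 6 UGU (Cys): third position 2-fold.
Codon 7 AUU (Ile): third position 3-fold.
Codon 8 GAC (Asp): third position 2-fold.
Codon 9 GGC (Gly): third position 4-fold.
Four-fold degenerate third positions: 2.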